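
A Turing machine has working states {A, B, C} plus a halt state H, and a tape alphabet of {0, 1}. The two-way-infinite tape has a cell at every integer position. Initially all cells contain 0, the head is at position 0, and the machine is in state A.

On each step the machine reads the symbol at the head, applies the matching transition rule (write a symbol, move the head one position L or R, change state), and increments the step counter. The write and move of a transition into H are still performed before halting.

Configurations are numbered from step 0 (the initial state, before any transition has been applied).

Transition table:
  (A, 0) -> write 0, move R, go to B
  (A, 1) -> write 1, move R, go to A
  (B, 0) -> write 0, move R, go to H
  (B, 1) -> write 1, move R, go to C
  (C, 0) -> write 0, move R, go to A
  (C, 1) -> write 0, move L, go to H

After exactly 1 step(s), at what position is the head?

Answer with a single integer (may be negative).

Answer: 1

Derivation:
Step 1: in state A at pos 0, read 0 -> (A,0)->write 0,move R,goto B. Now: state=B, head=1, tape[-1..2]=0000 (head:   ^)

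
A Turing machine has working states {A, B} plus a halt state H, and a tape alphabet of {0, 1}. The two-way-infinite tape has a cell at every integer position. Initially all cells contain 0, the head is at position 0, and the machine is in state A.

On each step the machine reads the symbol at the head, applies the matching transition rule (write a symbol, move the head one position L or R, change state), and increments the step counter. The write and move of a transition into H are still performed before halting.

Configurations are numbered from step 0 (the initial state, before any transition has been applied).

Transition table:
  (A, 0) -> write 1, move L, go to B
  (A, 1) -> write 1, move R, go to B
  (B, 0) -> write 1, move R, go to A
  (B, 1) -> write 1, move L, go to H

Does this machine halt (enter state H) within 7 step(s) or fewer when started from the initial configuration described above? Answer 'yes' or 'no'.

Answer: yes

Derivation:
Step 1: in state A at pos 0, read 0 -> (A,0)->write 1,move L,goto B. Now: state=B, head=-1, tape[-2..1]=0010 (head:  ^)
Step 2: in state B at pos -1, read 0 -> (B,0)->write 1,move R,goto A. Now: state=A, head=0, tape[-2..1]=0110 (head:   ^)
Step 3: in state A at pos 0, read 1 -> (A,1)->write 1,move R,goto B. Now: state=B, head=1, tape[-2..2]=01100 (head:    ^)
Step 4: in state B at pos 1, read 0 -> (B,0)->write 1,move R,goto A. Now: state=A, head=2, tape[-2..3]=011100 (head:     ^)
Step 5: in state A at pos 2, read 0 -> (A,0)->write 1,move L,goto B. Now: state=B, head=1, tape[-2..3]=011110 (head:    ^)
Step 6: in state B at pos 1, read 1 -> (B,1)->write 1,move L,goto H. Now: state=H, head=0, tape[-2..3]=011110 (head:   ^)
State H reached at step 6; 6 <= 7 -> yes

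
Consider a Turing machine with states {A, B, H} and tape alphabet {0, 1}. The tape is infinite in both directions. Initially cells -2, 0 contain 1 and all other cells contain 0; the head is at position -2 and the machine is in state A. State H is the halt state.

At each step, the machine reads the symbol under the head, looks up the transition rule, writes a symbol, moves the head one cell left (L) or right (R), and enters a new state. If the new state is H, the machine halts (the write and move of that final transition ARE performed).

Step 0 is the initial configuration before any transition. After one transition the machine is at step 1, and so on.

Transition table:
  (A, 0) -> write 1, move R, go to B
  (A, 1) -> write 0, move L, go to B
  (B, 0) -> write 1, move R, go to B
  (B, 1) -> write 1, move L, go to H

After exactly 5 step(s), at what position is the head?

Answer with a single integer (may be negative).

Step 1: in state A at pos -2, read 1 -> (A,1)->write 0,move L,goto B. Now: state=B, head=-3, tape[-4..1]=000010 (head:  ^)
Step 2: in state B at pos -3, read 0 -> (B,0)->write 1,move R,goto B. Now: state=B, head=-2, tape[-4..1]=010010 (head:   ^)
Step 3: in state B at pos -2, read 0 -> (B,0)->write 1,move R,goto B. Now: state=B, head=-1, tape[-4..1]=011010 (head:    ^)
Step 4: in state B at pos -1, read 0 -> (B,0)->write 1,move R,goto B. Now: state=B, head=0, tape[-4..1]=011110 (head:     ^)
Step 5: in state B at pos 0, read 1 -> (B,1)->write 1,move L,goto H. Now: state=H, head=-1, tape[-4..1]=011110 (head:    ^)

Answer: -1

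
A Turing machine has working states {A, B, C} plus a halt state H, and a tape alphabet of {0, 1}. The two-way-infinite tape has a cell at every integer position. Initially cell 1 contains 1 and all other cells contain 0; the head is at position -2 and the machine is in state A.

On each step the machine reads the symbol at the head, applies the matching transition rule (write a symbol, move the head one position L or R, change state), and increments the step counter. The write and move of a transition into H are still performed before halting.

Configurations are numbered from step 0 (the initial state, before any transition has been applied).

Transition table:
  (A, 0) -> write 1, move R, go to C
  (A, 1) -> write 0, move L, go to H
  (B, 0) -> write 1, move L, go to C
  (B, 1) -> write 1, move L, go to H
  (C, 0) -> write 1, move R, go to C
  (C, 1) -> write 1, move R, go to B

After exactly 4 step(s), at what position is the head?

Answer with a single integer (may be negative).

Answer: 2

Derivation:
Step 1: in state A at pos -2, read 0 -> (A,0)->write 1,move R,goto C. Now: state=C, head=-1, tape[-3..2]=010010 (head:   ^)
Step 2: in state C at pos -1, read 0 -> (C,0)->write 1,move R,goto C. Now: state=C, head=0, tape[-3..2]=011010 (head:    ^)
Step 3: in state C at pos 0, read 0 -> (C,0)->write 1,move R,goto C. Now: state=C, head=1, tape[-3..2]=011110 (head:     ^)
Step 4: in state C at pos 1, read 1 -> (C,1)->write 1,move R,goto B. Now: state=B, head=2, tape[-3..3]=0111100 (head:      ^)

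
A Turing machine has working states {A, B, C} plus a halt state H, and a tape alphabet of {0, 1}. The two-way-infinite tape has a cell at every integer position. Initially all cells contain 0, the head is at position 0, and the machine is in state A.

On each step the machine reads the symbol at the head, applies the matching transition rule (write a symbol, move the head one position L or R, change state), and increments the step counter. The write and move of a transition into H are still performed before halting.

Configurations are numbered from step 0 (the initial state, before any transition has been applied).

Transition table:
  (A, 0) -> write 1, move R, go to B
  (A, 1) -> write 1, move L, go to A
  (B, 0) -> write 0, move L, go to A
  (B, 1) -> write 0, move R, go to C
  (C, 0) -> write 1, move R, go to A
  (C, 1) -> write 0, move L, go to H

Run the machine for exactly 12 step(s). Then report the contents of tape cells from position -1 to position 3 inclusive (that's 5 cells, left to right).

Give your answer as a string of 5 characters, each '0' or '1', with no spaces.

Answer: 11010

Derivation:
Step 1: in state A at pos 0, read 0 -> (A,0)->write 1,move R,goto B. Now: state=B, head=1, tape[-1..2]=0100 (head:   ^)
Step 2: in state B at pos 1, read 0 -> (B,0)->write 0,move L,goto A. Now: state=A, head=0, tape[-1..2]=0100 (head:  ^)
Step 3: in state A at pos 0, read 1 -> (A,1)->write 1,move L,goto A. Now: state=A, head=-1, tape[-2..2]=00100 (head:  ^)
Step 4: in state A at pos -1, read 0 -> (A,0)->write 1,move R,goto B. Now: state=B, head=0, tape[-2..2]=01100 (head:   ^)
Step 5: in state B at pos 0, read 1 -> (B,1)->write 0,move R,goto C. Now: state=C, head=1, tape[-2..2]=01000 (head:    ^)
Step 6: in state C at pos 1, read 0 -> (C,0)->write 1,move R,goto A. Now: state=A, head=2, tape[-2..3]=010100 (head:     ^)
Step 7: in state A at pos 2, read 0 -> (A,0)->write 1,move R,goto B. Now: state=B, head=3, tape[-2..4]=0101100 (head:      ^)
Step 8: in state B at pos 3, read 0 -> (B,0)->write 0,move L,goto A. Now: state=A, head=2, tape[-2..4]=0101100 (head:     ^)
Step 9: in state A at pos 2, read 1 -> (A,1)->write 1,move L,goto A. Now: state=A, head=1, tape[-2..4]=0101100 (head:    ^)
Step 10: in state A at pos 1, read 1 -> (A,1)->write 1,move L,goto A. Now: state=A, head=0, tape[-2..4]=0101100 (head:   ^)
Step 11: in state A at pos 0, read 0 -> (A,0)->write 1,move R,goto B. Now: state=B, head=1, tape[-2..4]=0111100 (head:    ^)
Step 12: in state B at pos 1, read 1 -> (B,1)->write 0,move R,goto C. Now: state=C, head=2, tape[-2..4]=0110100 (head:     ^)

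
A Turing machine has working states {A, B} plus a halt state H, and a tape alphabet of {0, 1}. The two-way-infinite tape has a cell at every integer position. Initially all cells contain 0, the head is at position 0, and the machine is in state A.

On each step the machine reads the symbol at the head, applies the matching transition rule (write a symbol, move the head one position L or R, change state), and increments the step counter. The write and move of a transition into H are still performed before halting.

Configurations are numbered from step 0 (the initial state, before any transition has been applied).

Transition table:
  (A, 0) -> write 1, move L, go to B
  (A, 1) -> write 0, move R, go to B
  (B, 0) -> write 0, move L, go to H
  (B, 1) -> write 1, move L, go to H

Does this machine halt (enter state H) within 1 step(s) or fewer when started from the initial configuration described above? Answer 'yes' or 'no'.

Step 1: in state A at pos 0, read 0 -> (A,0)->write 1,move L,goto B. Now: state=B, head=-1, tape[-2..1]=0010 (head:  ^)
After 1 step(s): state = B (not H) -> not halted within 1 -> no

Answer: no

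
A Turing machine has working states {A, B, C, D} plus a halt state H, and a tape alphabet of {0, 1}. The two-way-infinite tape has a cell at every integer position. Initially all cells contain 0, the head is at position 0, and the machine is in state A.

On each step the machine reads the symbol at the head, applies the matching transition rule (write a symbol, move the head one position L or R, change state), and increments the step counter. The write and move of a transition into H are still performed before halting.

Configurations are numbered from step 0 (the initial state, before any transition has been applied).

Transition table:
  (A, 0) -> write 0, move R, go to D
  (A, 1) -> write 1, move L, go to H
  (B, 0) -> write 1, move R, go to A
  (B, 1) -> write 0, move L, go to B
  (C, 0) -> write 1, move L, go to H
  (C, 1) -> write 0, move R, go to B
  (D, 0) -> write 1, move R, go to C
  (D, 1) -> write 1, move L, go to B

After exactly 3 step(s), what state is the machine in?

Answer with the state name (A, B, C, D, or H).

Step 1: in state A at pos 0, read 0 -> (A,0)->write 0,move R,goto D. Now: state=D, head=1, tape[-1..2]=0000 (head:   ^)
Step 2: in state D at pos 1, read 0 -> (D,0)->write 1,move R,goto C. Now: state=C, head=2, tape[-1..3]=00100 (head:    ^)
Step 3: in state C at pos 2, read 0 -> (C,0)->write 1,move L,goto H. Now: state=H, head=1, tape[-1..3]=00110 (head:   ^)

Answer: H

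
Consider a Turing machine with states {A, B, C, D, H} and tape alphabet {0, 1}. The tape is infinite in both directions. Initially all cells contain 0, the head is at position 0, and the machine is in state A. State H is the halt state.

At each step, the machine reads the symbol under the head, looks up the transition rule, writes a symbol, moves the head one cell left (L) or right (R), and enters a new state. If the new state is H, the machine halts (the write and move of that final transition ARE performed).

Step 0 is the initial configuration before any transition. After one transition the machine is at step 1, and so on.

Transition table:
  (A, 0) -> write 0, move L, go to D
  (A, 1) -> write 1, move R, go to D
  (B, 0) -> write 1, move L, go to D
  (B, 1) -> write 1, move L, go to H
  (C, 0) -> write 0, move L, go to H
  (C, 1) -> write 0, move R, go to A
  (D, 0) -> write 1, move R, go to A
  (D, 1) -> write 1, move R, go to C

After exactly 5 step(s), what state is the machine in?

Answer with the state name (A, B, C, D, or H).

Answer: H

Derivation:
Step 1: in state A at pos 0, read 0 -> (A,0)->write 0,move L,goto D. Now: state=D, head=-1, tape[-2..1]=0000 (head:  ^)
Step 2: in state D at pos -1, read 0 -> (D,0)->write 1,move R,goto A. Now: state=A, head=0, tape[-2..1]=0100 (head:   ^)
Step 3: in state A at pos 0, read 0 -> (A,0)->write 0,move L,goto D. Now: state=D, head=-1, tape[-2..1]=0100 (head:  ^)
Step 4: in state D at pos -1, read 1 -> (D,1)->write 1,move R,goto C. Now: state=C, head=0, tape[-2..1]=0100 (head:   ^)
Step 5: in state C at pos 0, read 0 -> (C,0)->write 0,move L,goto H. Now: state=H, head=-1, tape[-2..1]=0100 (head:  ^)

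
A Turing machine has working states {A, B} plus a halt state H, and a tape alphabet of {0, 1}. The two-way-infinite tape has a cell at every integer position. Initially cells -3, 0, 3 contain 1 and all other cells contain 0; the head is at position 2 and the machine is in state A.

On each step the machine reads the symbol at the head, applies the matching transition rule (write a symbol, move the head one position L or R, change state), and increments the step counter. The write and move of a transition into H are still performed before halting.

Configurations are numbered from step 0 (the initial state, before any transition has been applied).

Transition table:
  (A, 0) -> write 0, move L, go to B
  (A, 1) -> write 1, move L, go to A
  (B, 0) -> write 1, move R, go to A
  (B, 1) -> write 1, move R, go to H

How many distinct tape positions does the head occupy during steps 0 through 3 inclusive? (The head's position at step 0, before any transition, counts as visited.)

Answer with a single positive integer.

Answer: 2

Derivation:
Step 1: in state A at pos 2, read 0 -> (A,0)->write 0,move L,goto B. Now: state=B, head=1, tape[-4..4]=010010010 (head:      ^)
Step 2: in state B at pos 1, read 0 -> (B,0)->write 1,move R,goto A. Now: state=A, head=2, tape[-4..4]=010011010 (head:       ^)
Step 3: in state A at pos 2, read 0 -> (A,0)->write 0,move L,goto B. Now: state=B, head=1, tape[-4..4]=010011010 (head:      ^)
Head positions at steps 0..3: starting at 2, distinct positions visited = {1, 2} -> 2 position(s)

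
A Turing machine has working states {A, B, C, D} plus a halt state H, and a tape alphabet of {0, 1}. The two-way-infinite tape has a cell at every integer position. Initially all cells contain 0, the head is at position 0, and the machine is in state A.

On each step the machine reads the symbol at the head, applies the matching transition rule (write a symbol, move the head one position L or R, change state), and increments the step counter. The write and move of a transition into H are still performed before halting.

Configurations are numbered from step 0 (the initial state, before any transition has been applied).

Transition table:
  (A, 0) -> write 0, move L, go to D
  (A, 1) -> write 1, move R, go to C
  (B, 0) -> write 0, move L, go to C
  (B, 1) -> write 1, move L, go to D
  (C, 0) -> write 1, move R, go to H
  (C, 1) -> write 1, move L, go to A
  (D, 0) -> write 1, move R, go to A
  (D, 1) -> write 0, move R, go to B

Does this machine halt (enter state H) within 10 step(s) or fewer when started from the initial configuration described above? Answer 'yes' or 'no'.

Step 1: in state A at pos 0, read 0 -> (A,0)->write 0,move L,goto D. Now: state=D, head=-1, tape[-2..1]=0000 (head:  ^)
Step 2: in state D at pos -1, read 0 -> (D,0)->write 1,move R,goto A. Now: state=A, head=0, tape[-2..1]=0100 (head:   ^)
Step 3: in state A at pos 0, read 0 -> (A,0)->write 0,move L,goto D. Now: state=D, head=-1, tape[-2..1]=0100 (head:  ^)
Step 4: in state D at pos -1, read 1 -> (D,1)->write 0,move R,goto B. Now: state=B, head=0, tape[-2..1]=0000 (head:   ^)
Step 5: in state B at pos 0, read 0 -> (B,0)->write 0,move L,goto C. Now: state=C, head=-1, tape[-2..1]=0000 (head:  ^)
Step 6: in state C at pos -1, read 0 -> (C,0)->write 1,move R,goto H. Now: state=H, head=0, tape[-2..1]=0100 (head:   ^)
State H reached at step 6; 6 <= 10 -> yes

Answer: yes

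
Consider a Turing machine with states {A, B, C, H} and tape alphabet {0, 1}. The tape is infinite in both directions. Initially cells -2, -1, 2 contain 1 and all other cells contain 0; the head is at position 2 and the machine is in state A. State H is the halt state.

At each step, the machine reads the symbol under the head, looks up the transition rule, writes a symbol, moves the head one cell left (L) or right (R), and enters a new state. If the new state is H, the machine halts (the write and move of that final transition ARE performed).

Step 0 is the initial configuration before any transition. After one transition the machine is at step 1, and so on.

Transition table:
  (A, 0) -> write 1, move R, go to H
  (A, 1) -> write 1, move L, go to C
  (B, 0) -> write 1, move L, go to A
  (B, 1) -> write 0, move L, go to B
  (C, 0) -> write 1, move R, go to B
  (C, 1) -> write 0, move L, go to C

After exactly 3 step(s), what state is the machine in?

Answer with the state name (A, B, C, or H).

Step 1: in state A at pos 2, read 1 -> (A,1)->write 1,move L,goto C. Now: state=C, head=1, tape[-3..3]=0110010 (head:     ^)
Step 2: in state C at pos 1, read 0 -> (C,0)->write 1,move R,goto B. Now: state=B, head=2, tape[-3..3]=0110110 (head:      ^)
Step 3: in state B at pos 2, read 1 -> (B,1)->write 0,move L,goto B. Now: state=B, head=1, tape[-3..3]=0110100 (head:     ^)

Answer: B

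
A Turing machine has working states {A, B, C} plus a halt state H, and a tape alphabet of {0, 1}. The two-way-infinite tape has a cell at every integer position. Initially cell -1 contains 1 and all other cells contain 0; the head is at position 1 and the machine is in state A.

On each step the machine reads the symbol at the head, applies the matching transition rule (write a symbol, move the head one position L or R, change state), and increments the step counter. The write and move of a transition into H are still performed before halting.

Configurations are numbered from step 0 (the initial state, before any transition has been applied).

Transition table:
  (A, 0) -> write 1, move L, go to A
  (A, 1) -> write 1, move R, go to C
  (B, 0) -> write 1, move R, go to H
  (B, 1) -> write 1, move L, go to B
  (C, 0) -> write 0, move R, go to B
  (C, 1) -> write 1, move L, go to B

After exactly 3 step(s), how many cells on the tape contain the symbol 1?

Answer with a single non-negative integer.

Step 1: in state A at pos 1, read 0 -> (A,0)->write 1,move L,goto A. Now: state=A, head=0, tape[-2..2]=01010 (head:   ^)
Step 2: in state A at pos 0, read 0 -> (A,0)->write 1,move L,goto A. Now: state=A, head=-1, tape[-2..2]=01110 (head:  ^)
Step 3: in state A at pos -1, read 1 -> (A,1)->write 1,move R,goto C. Now: state=C, head=0, tape[-2..2]=01110 (head:   ^)
Cells containing 1 after step 3: {-1, 0, 1} -> 3 cell(s)

Answer: 3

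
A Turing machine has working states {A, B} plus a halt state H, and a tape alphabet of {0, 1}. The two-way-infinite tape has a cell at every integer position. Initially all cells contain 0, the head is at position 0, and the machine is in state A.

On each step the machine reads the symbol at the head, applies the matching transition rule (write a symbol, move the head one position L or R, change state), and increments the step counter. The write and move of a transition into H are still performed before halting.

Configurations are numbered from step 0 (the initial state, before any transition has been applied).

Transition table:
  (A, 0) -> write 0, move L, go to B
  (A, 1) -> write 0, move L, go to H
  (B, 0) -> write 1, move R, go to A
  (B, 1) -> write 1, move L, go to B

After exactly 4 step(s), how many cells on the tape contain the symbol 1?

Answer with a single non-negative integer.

Answer: 1

Derivation:
Step 1: in state A at pos 0, read 0 -> (A,0)->write 0,move L,goto B. Now: state=B, head=-1, tape[-2..1]=0000 (head:  ^)
Step 2: in state B at pos -1, read 0 -> (B,0)->write 1,move R,goto A. Now: state=A, head=0, tape[-2..1]=0100 (head:   ^)
Step 3: in state A at pos 0, read 0 -> (A,0)->write 0,move L,goto B. Now: state=B, head=-1, tape[-2..1]=0100 (head:  ^)
Step 4: in state B at pos -1, read 1 -> (B,1)->write 1,move L,goto B. Now: state=B, head=-2, tape[-3..1]=00100 (head:  ^)
Cells containing 1 after step 4: {-1} -> 1 cell(s)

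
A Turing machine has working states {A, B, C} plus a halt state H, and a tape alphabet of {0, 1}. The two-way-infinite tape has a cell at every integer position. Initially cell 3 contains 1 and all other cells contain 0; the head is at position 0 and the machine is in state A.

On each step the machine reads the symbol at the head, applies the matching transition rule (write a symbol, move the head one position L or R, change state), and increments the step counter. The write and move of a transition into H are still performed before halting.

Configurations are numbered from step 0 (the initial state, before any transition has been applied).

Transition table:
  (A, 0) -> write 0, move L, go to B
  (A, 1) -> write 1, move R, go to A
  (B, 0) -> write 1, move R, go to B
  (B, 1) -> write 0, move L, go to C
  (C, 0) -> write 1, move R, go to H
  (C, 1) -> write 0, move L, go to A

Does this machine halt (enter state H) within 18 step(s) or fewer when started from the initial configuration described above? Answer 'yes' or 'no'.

Answer: yes

Derivation:
Step 1: in state A at pos 0, read 0 -> (A,0)->write 0,move L,goto B. Now: state=B, head=-1, tape[-2..4]=0000010 (head:  ^)
Step 2: in state B at pos -1, read 0 -> (B,0)->write 1,move R,goto B. Now: state=B, head=0, tape[-2..4]=0100010 (head:   ^)
Step 3: in state B at pos 0, read 0 -> (B,0)->write 1,move R,goto B. Now: state=B, head=1, tape[-2..4]=0110010 (head:    ^)
Step 4: in state B at pos 1, read 0 -> (B,0)->write 1,move R,goto B. Now: state=B, head=2, tape[-2..4]=0111010 (head:     ^)
Step 5: in state B at pos 2, read 0 -> (B,0)->write 1,move R,goto B. Now: state=B, head=3, tape[-2..4]=0111110 (head:      ^)
Step 6: in state B at pos 3, read 1 -> (B,1)->write 0,move L,goto C. Now: state=C, head=2, tape[-2..4]=0111100 (head:     ^)
Step 7: in state C at pos 2, read 1 -> (C,1)->write 0,move L,goto A. Now: state=A, head=1, tape[-2..4]=0111000 (head:    ^)
Step 8: in state A at pos 1, read 1 -> (A,1)->write 1,move R,goto A. Now: state=A, head=2, tape[-2..4]=0111000 (head:     ^)
Step 9: in state A at pos 2, read 0 -> (A,0)->write 0,move L,goto B. Now: state=B, head=1, tape[-2..4]=0111000 (head:    ^)
Step 10: in state B at pos 1, read 1 -> (B,1)->write 0,move L,goto C. Now: state=C, head=0, tape[-2..4]=0110000 (head:   ^)
Step 11: in state C at pos 0, read 1 -> (C,1)->write 0,move L,goto A. Now: state=A, head=-1, tape[-2..4]=0100000 (head:  ^)
Step 12: in state A at pos -1, read 1 -> (A,1)->write 1,move R,goto A. Now: state=A, head=0, tape[-2..4]=0100000 (head:   ^)
Step 13: in state A at pos 0, read 0 -> (A,0)->write 0,move L,goto B. Now: state=B, head=-1, tape[-2..4]=0100000 (head:  ^)
Step 14: in state B at pos -1, read 1 -> (B,1)->write 0,move L,goto C. Now: state=C, head=-2, tape[-3..4]=00000000 (head:  ^)
Step 15: in state C at pos -2, read 0 -> (C,0)->write 1,move R,goto H. Now: state=H, head=-1, tape[-3..4]=01000000 (head:   ^)
State H reached at step 15; 15 <= 18 -> yes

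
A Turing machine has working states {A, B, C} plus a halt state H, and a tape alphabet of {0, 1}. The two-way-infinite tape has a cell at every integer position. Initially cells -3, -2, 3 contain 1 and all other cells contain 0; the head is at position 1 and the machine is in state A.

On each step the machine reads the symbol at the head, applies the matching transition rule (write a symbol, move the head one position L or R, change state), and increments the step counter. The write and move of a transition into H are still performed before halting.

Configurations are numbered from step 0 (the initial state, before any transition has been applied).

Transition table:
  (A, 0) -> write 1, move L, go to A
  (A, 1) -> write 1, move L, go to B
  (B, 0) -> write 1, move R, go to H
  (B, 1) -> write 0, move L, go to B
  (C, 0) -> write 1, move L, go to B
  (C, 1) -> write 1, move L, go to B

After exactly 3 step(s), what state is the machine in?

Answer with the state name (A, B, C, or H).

Step 1: in state A at pos 1, read 0 -> (A,0)->write 1,move L,goto A. Now: state=A, head=0, tape[-4..4]=011001010 (head:     ^)
Step 2: in state A at pos 0, read 0 -> (A,0)->write 1,move L,goto A. Now: state=A, head=-1, tape[-4..4]=011011010 (head:    ^)
Step 3: in state A at pos -1, read 0 -> (A,0)->write 1,move L,goto A. Now: state=A, head=-2, tape[-4..4]=011111010 (head:   ^)

Answer: A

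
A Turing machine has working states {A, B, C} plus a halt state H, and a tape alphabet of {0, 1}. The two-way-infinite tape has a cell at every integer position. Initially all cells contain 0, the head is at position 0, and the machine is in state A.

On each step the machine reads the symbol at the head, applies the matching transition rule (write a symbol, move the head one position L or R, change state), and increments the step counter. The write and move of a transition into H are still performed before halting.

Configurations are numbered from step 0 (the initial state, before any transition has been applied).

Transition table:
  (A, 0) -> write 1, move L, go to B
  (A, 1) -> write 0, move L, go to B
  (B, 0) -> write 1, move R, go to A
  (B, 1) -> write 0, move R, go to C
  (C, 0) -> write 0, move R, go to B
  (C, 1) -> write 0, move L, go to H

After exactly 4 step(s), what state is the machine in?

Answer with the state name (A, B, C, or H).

Step 1: in state A at pos 0, read 0 -> (A,0)->write 1,move L,goto B. Now: state=B, head=-1, tape[-2..1]=0010 (head:  ^)
Step 2: in state B at pos -1, read 0 -> (B,0)->write 1,move R,goto A. Now: state=A, head=0, tape[-2..1]=0110 (head:   ^)
Step 3: in state A at pos 0, read 1 -> (A,1)->write 0,move L,goto B. Now: state=B, head=-1, tape[-2..1]=0100 (head:  ^)
Step 4: in state B at pos -1, read 1 -> (B,1)->write 0,move R,goto C. Now: state=C, head=0, tape[-2..1]=0000 (head:   ^)

Answer: C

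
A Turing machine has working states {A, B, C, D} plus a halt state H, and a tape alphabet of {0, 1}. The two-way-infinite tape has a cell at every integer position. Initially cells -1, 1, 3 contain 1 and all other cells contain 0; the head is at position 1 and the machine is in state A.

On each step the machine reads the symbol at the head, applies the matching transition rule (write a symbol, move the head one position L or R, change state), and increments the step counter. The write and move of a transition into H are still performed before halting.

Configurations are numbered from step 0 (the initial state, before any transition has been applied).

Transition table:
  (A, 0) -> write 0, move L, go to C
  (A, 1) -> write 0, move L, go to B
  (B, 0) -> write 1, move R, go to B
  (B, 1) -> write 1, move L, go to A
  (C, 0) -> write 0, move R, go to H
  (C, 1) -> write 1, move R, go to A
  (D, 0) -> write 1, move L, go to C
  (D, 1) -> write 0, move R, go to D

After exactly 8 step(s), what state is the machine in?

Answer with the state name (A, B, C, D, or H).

Answer: B

Derivation:
Step 1: in state A at pos 1, read 1 -> (A,1)->write 0,move L,goto B. Now: state=B, head=0, tape[-2..4]=0100010 (head:   ^)
Step 2: in state B at pos 0, read 0 -> (B,0)->write 1,move R,goto B. Now: state=B, head=1, tape[-2..4]=0110010 (head:    ^)
Step 3: in state B at pos 1, read 0 -> (B,0)->write 1,move R,goto B. Now: state=B, head=2, tape[-2..4]=0111010 (head:     ^)
Step 4: in state B at pos 2, read 0 -> (B,0)->write 1,move R,goto B. Now: state=B, head=3, tape[-2..4]=0111110 (head:      ^)
Step 5: in state B at pos 3, read 1 -> (B,1)->write 1,move L,goto A. Now: state=A, head=2, tape[-2..4]=0111110 (head:     ^)
Step 6: in state A at pos 2, read 1 -> (A,1)->write 0,move L,goto B. Now: state=B, head=1, tape[-2..4]=0111010 (head:    ^)
Step 7: in state B at pos 1, read 1 -> (B,1)->write 1,move L,goto A. Now: state=A, head=0, tape[-2..4]=0111010 (head:   ^)
Step 8: in state A at pos 0, read 1 -> (A,1)->write 0,move L,goto B. Now: state=B, head=-1, tape[-2..4]=0101010 (head:  ^)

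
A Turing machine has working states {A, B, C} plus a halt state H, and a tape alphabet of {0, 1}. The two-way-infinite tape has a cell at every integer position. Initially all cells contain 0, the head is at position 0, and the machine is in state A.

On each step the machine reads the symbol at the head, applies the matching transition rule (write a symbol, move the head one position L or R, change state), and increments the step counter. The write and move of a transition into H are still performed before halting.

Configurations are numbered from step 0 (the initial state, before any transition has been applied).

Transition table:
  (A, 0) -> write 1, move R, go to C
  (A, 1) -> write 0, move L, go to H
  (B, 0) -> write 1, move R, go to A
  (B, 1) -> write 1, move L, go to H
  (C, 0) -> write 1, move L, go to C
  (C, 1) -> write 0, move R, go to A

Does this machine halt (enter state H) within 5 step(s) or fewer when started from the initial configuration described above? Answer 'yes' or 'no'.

Answer: yes

Derivation:
Step 1: in state A at pos 0, read 0 -> (A,0)->write 1,move R,goto C. Now: state=C, head=1, tape[-1..2]=0100 (head:   ^)
Step 2: in state C at pos 1, read 0 -> (C,0)->write 1,move L,goto C. Now: state=C, head=0, tape[-1..2]=0110 (head:  ^)
Step 3: in state C at pos 0, read 1 -> (C,1)->write 0,move R,goto A. Now: state=A, head=1, tape[-1..2]=0010 (head:   ^)
Step 4: in state A at pos 1, read 1 -> (A,1)->write 0,move L,goto H. Now: state=H, head=0, tape[-1..2]=0000 (head:  ^)
State H reached at step 4; 4 <= 5 -> yes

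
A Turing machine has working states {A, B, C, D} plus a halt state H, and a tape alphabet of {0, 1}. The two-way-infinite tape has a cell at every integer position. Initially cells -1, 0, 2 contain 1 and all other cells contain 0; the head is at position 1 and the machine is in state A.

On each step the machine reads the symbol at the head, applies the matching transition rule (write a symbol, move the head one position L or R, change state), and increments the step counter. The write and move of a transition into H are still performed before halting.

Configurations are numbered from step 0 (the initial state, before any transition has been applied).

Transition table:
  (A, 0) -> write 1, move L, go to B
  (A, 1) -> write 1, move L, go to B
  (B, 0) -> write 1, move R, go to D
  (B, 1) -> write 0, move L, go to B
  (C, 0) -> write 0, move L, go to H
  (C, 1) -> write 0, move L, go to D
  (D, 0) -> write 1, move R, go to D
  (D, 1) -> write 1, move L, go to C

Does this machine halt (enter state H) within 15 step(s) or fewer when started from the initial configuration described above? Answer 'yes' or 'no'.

Step 1: in state A at pos 1, read 0 -> (A,0)->write 1,move L,goto B. Now: state=B, head=0, tape[-2..3]=011110 (head:   ^)
Step 2: in state B at pos 0, read 1 -> (B,1)->write 0,move L,goto B. Now: state=B, head=-1, tape[-2..3]=010110 (head:  ^)
Step 3: in state B at pos -1, read 1 -> (B,1)->write 0,move L,goto B. Now: state=B, head=-2, tape[-3..3]=0000110 (head:  ^)
Step 4: in state B at pos -2, read 0 -> (B,0)->write 1,move R,goto D. Now: state=D, head=-1, tape[-3..3]=0100110 (head:   ^)
Step 5: in state D at pos -1, read 0 -> (D,0)->write 1,move R,goto D. Now: state=D, head=0, tape[-3..3]=0110110 (head:    ^)
Step 6: in state D at pos 0, read 0 -> (D,0)->write 1,move R,goto D. Now: state=D, head=1, tape[-3..3]=0111110 (head:     ^)
Step 7: in state D at pos 1, read 1 -> (D,1)->write 1,move L,goto C. Now: state=C, head=0, tape[-3..3]=0111110 (head:    ^)
Step 8: in state C at pos 0, read 1 -> (C,1)->write 0,move L,goto D. Now: state=D, head=-1, tape[-3..3]=0110110 (head:   ^)
Step 9: in state D at pos -1, read 1 -> (D,1)->write 1,move L,goto C. Now: state=C, head=-2, tape[-3..3]=0110110 (head:  ^)
Step 10: in state C at pos -2, read 1 -> (C,1)->write 0,move L,goto D. Now: state=D, head=-3, tape[-4..3]=00010110 (head:  ^)
Step 11: in state D at pos -3, read 0 -> (D,0)->write 1,move R,goto D. Now: state=D, head=-2, tape[-4..3]=01010110 (head:   ^)
Step 12: in state D at pos -2, read 0 -> (D,0)->write 1,move R,goto D. Now: state=D, head=-1, tape[-4..3]=01110110 (head:    ^)
Step 13: in state D at pos -1, read 1 -> (D,1)->write 1,move L,goto C. Now: state=C, head=-2, tape[-4..3]=01110110 (head:   ^)
Step 14: in state C at pos -2, read 1 -> (C,1)->write 0,move L,goto D. Now: state=D, head=-3, tape[-4..3]=01010110 (head:  ^)
Step 15: in state D at pos -3, read 1 -> (D,1)->write 1,move L,goto C. Now: state=C, head=-4, tape[-5..3]=001010110 (head:  ^)
After 15 step(s): state = C (not H) -> not halted within 15 -> no

Answer: no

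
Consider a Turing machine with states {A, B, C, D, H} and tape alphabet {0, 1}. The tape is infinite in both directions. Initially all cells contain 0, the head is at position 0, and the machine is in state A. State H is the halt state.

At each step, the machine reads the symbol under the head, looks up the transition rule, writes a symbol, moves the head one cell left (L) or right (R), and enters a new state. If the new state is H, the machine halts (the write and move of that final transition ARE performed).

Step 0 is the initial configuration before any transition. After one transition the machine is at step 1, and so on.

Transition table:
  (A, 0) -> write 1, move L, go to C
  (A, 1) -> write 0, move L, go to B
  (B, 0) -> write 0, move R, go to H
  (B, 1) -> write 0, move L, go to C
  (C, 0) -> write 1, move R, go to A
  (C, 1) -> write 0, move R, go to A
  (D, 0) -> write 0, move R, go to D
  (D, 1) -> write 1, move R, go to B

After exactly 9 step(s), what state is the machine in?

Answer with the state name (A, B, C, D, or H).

Answer: H

Derivation:
Step 1: in state A at pos 0, read 0 -> (A,0)->write 1,move L,goto C. Now: state=C, head=-1, tape[-2..1]=0010 (head:  ^)
Step 2: in state C at pos -1, read 0 -> (C,0)->write 1,move R,goto A. Now: state=A, head=0, tape[-2..1]=0110 (head:   ^)
Step 3: in state A at pos 0, read 1 -> (A,1)->write 0,move L,goto B. Now: state=B, head=-1, tape[-2..1]=0100 (head:  ^)
Step 4: in state B at pos -1, read 1 -> (B,1)->write 0,move L,goto C. Now: state=C, head=-2, tape[-3..1]=00000 (head:  ^)
Step 5: in state C at pos -2, read 0 -> (C,0)->write 1,move R,goto A. Now: state=A, head=-1, tape[-3..1]=01000 (head:   ^)
Step 6: in state A at pos -1, read 0 -> (A,0)->write 1,move L,goto C. Now: state=C, head=-2, tape[-3..1]=01100 (head:  ^)
Step 7: in state C at pos -2, read 1 -> (C,1)->write 0,move R,goto A. Now: state=A, head=-1, tape[-3..1]=00100 (head:   ^)
Step 8: in state A at pos -1, read 1 -> (A,1)->write 0,move L,goto B. Now: state=B, head=-2, tape[-3..1]=00000 (head:  ^)
Step 9: in state B at pos -2, read 0 -> (B,0)->write 0,move R,goto H. Now: state=H, head=-1, tape[-3..1]=00000 (head:   ^)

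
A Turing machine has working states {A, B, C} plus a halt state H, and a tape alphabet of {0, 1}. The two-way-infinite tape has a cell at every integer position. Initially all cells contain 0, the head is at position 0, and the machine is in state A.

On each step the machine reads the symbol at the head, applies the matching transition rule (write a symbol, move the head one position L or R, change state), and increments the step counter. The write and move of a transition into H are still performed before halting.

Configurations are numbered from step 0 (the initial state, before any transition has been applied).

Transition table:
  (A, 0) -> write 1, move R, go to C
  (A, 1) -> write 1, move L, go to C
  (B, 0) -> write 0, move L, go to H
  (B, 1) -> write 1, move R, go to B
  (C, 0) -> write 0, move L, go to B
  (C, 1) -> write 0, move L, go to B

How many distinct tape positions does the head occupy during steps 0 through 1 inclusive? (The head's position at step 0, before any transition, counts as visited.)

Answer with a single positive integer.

Step 1: in state A at pos 0, read 0 -> (A,0)->write 1,move R,goto C. Now: state=C, head=1, tape[-1..2]=0100 (head:   ^)
Head positions at steps 0..1: starting at 0, distinct positions visited = {0, 1} -> 2 position(s)

Answer: 2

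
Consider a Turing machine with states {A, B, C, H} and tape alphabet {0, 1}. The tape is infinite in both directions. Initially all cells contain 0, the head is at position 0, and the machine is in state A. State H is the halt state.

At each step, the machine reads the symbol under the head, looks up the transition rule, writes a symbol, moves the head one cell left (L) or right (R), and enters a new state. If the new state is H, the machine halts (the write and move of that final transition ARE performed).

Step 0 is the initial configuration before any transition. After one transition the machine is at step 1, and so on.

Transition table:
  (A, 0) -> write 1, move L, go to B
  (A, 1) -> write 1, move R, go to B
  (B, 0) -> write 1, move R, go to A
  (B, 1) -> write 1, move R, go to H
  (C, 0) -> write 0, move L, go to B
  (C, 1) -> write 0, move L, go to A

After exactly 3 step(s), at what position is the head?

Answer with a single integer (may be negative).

Answer: 1

Derivation:
Step 1: in state A at pos 0, read 0 -> (A,0)->write 1,move L,goto B. Now: state=B, head=-1, tape[-2..1]=0010 (head:  ^)
Step 2: in state B at pos -1, read 0 -> (B,0)->write 1,move R,goto A. Now: state=A, head=0, tape[-2..1]=0110 (head:   ^)
Step 3: in state A at pos 0, read 1 -> (A,1)->write 1,move R,goto B. Now: state=B, head=1, tape[-2..2]=01100 (head:    ^)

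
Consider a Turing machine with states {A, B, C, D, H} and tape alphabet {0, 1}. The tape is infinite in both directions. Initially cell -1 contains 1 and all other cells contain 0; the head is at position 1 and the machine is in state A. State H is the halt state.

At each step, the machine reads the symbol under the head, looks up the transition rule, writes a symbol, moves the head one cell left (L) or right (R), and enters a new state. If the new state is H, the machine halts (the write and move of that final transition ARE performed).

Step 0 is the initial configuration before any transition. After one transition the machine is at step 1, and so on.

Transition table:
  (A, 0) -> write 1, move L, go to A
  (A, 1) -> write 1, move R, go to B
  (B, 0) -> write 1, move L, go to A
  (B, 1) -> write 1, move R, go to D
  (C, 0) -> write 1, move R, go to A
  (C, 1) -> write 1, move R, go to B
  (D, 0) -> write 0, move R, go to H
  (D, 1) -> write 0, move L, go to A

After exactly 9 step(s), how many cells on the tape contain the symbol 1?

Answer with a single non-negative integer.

Answer: 3

Derivation:
Step 1: in state A at pos 1, read 0 -> (A,0)->write 1,move L,goto A. Now: state=A, head=0, tape[-2..2]=01010 (head:   ^)
Step 2: in state A at pos 0, read 0 -> (A,0)->write 1,move L,goto A. Now: state=A, head=-1, tape[-2..2]=01110 (head:  ^)
Step 3: in state A at pos -1, read 1 -> (A,1)->write 1,move R,goto B. Now: state=B, head=0, tape[-2..2]=01110 (head:   ^)
Step 4: in state B at pos 0, read 1 -> (B,1)->write 1,move R,goto D. Now: state=D, head=1, tape[-2..2]=01110 (head:    ^)
Step 5: in state D at pos 1, read 1 -> (D,1)->write 0,move L,goto A. Now: state=A, head=0, tape[-2..2]=01100 (head:   ^)
Step 6: in state A at pos 0, read 1 -> (A,1)->write 1,move R,goto B. Now: state=B, head=1, tape[-2..2]=01100 (head:    ^)
Step 7: in state B at pos 1, read 0 -> (B,0)->write 1,move L,goto A. Now: state=A, head=0, tape[-2..2]=01110 (head:   ^)
Step 8: in state A at pos 0, read 1 -> (A,1)->write 1,move R,goto B. Now: state=B, head=1, tape[-2..2]=01110 (head:    ^)
Step 9: in state B at pos 1, read 1 -> (B,1)->write 1,move R,goto D. Now: state=D, head=2, tape[-2..3]=011100 (head:     ^)
Cells containing 1 after step 9: {-1, 0, 1} -> 3 cell(s)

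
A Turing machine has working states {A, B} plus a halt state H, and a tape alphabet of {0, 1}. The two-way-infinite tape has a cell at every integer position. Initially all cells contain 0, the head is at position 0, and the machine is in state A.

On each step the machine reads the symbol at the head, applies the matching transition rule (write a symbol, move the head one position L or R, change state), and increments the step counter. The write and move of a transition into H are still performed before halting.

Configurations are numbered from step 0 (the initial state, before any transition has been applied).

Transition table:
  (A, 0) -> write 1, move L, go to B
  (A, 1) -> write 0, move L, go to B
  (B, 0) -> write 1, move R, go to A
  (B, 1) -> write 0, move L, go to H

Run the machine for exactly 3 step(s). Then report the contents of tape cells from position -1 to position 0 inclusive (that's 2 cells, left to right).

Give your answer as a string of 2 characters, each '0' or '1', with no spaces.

Answer: 10

Derivation:
Step 1: in state A at pos 0, read 0 -> (A,0)->write 1,move L,goto B. Now: state=B, head=-1, tape[-2..1]=0010 (head:  ^)
Step 2: in state B at pos -1, read 0 -> (B,0)->write 1,move R,goto A. Now: state=A, head=0, tape[-2..1]=0110 (head:   ^)
Step 3: in state A at pos 0, read 1 -> (A,1)->write 0,move L,goto B. Now: state=B, head=-1, tape[-2..1]=0100 (head:  ^)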